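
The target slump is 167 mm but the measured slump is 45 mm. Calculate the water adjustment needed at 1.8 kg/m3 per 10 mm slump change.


Difference = 167 - 45 = 122 mm
Water adjustment = 122 * 1.8 / 10 = 22.0 kg/m3

22.0


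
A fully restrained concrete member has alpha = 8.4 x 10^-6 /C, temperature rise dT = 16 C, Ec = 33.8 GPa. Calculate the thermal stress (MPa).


sigma = alpha * dT * Ec
= 8.4e-6 * 16 * 33.8 * 1000
= 4.543 MPa

4.543


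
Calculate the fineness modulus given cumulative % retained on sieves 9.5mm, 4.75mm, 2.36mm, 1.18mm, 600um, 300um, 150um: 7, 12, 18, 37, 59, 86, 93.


FM = sum(cumulative % retained) / 100
= 312 / 100
= 3.12

3.12


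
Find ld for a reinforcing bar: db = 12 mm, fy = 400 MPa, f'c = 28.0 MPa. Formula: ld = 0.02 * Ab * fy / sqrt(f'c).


Ab = pi * 12^2 / 4 = 113.097 mm2
ld = 0.02 * 113.097 * 400 / sqrt(28.0)
= 171.0 mm

171.0


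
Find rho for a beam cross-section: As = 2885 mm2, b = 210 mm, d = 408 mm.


rho = As / (b * d)
= 2885 / (210 * 408)
= 0.0337

0.0337


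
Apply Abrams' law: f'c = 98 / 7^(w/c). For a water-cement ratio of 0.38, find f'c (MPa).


f'c = 98 / 7^0.38
= 98 / 2.095
= 46.78 MPa

46.78


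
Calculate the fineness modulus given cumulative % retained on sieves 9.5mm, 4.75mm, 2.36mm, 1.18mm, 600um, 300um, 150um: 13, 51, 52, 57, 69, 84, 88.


FM = sum(cumulative % retained) / 100
= 414 / 100
= 4.14

4.14


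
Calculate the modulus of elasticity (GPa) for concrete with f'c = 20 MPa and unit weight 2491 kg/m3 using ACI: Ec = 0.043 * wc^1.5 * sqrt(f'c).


Ec = 0.043 * 2491^1.5 * sqrt(20) / 1000
= 23.91 GPa

23.91


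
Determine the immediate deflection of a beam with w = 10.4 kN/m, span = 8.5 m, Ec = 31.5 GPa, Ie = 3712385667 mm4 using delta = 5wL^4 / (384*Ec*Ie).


Convert: L = 8.5 m = 8500 mm, Ec = 31.5 GPa = 31500 MPa
delta = 5 * 10.4 * 8500^4 / (384 * 31500 * 3712385667)
= 6.04 mm

6.04


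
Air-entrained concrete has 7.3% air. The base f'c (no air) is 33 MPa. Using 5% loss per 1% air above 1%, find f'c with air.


Strength loss = (7.3 - 1) * 5 = 31.5%
f'c = 33 * (1 - 31.5/100)
= 22.61 MPa

22.61


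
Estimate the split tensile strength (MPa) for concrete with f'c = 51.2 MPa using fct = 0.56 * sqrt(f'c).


fct = 0.56 * sqrt(51.2)
= 0.56 * 7.155
= 4.007 MPa

4.007


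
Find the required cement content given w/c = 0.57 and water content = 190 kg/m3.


Cement = water / (w/c)
= 190 / 0.57
= 333.3 kg/m3

333.3


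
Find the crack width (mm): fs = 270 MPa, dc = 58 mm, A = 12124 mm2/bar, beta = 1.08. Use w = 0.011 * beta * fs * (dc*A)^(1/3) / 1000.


w = 0.011 * beta * fs * (dc * A)^(1/3) / 1000
= 0.011 * 1.08 * 270 * (58 * 12124)^(1/3) / 1000
= 0.285 mm

0.285


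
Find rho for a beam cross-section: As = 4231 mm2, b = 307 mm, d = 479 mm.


rho = As / (b * d)
= 4231 / (307 * 479)
= 0.0288

0.0288


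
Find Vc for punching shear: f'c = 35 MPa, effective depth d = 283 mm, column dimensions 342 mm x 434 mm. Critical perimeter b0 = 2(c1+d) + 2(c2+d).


b0 = 2*(342 + 283) + 2*(434 + 283) = 2684 mm
Vc = 0.33 * sqrt(35) * 2684 * 283 / 1000
= 1482.92 kN

1482.92


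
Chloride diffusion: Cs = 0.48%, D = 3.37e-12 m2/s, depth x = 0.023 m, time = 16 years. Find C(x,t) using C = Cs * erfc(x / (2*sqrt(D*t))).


t_seconds = 16 * 365.25 * 24 * 3600 = 504921600.0 s
arg = 0.023 / (2 * sqrt(3.37e-12 * 504921600.0))
= 0.2788
erfc(0.2788) = 0.6934
C = 0.48 * 0.6934 = 0.3328%

0.3328


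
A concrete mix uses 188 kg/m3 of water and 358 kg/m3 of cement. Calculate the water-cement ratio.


w/c = water / cement
w/c = 188 / 358 = 0.525

0.525


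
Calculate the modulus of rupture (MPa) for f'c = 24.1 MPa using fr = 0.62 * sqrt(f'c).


fr = 0.62 * sqrt(24.1)
= 3.044 MPa

3.044


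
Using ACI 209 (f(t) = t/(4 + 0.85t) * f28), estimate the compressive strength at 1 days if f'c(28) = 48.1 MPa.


f(1) = 1 / (4 + 0.85 * 1) * 48.1
= 1 / 4.85 * 48.1
= 9.92 MPa

9.92


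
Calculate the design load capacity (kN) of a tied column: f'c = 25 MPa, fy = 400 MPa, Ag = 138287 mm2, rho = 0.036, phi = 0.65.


Ast = rho * Ag = 0.036 * 138287 = 4978.332 mm2
phi*Pn = 0.65 * 0.80 * (0.85 * 25 * (138287 - 4978.332) + 400 * 4978.332) / 1000
= 2508.55 kN

2508.55


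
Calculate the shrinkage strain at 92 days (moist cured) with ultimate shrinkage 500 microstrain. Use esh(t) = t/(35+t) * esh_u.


esh(92) = 92 / (35 + 92) * 500
= 92 / 127 * 500
= 362.2 microstrain

362.2


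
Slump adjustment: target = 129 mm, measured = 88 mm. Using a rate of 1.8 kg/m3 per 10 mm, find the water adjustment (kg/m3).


Difference = 129 - 88 = 41 mm
Water adjustment = 41 * 1.8 / 10 = 7.4 kg/m3

7.4


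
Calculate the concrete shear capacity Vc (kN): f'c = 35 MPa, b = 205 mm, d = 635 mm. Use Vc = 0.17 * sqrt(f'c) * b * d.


Vc = 0.17 * sqrt(35) * 205 * 635 / 1000
= 130.92 kN

130.92


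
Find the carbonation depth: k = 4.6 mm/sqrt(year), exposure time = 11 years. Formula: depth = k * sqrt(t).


depth = k * sqrt(t)
= 4.6 * sqrt(11)
= 15.26 mm

15.26


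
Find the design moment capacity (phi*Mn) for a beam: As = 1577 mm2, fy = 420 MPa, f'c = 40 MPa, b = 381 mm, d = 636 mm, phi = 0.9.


a = As * fy / (0.85 * f'c * b)
= 1577 * 420 / (0.85 * 40 * 381)
= 51.1302 mm
Mn = As * fy * (d - a/2) / 10^6
= 404.3155 kN-m
phi*Mn = 0.9 * 404.3155 = 363.88 kN-m

363.88


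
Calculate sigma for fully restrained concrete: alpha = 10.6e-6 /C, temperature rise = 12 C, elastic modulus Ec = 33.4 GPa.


sigma = alpha * dT * Ec
= 10.6e-6 * 12 * 33.4 * 1000
= 4.248 MPa

4.248


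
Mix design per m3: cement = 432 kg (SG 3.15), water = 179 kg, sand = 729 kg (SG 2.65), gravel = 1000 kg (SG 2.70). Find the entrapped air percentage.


Vol cement = 432 / (3.15 * 1000) = 0.137143 m3
Vol water = 179 / 1000 = 0.179 m3
Vol sand = 729 / (2.65 * 1000) = 0.275094 m3
Vol gravel = 1000 / (2.70 * 1000) = 0.37037 m3
Total solid + water volume = 0.961608 m3
Air = (1 - 0.961608) * 100 = 3.84%

3.84


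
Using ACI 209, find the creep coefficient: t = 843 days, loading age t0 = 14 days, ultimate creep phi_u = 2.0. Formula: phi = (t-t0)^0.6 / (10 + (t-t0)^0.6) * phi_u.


dt = 843 - 14 = 829
phi = 829^0.6 / (10 + 829^0.6) * 2.0
= 1.699

1.699


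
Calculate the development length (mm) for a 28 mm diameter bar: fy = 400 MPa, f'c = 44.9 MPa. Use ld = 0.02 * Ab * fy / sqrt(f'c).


Ab = pi * 28^2 / 4 = 615.752 mm2
ld = 0.02 * 615.752 * 400 / sqrt(44.9)
= 735.1 mm

735.1


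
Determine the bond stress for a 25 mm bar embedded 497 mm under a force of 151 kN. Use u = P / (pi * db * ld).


u = P / (pi * db * ld)
= 151 * 1000 / (pi * 25 * 497)
= 3.868 MPa

3.868


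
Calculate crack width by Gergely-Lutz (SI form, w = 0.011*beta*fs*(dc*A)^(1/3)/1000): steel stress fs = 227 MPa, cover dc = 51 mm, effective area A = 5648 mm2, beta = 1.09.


w = 0.011 * beta * fs * (dc * A)^(1/3) / 1000
= 0.011 * 1.09 * 227 * (51 * 5648)^(1/3) / 1000
= 0.18 mm

0.18


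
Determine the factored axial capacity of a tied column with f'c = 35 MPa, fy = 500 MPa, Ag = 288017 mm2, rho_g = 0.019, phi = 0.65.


Ast = rho * Ag = 0.019 * 288017 = 5472.323 mm2
phi*Pn = 0.65 * 0.80 * (0.85 * 35 * (288017 - 5472.323) + 500 * 5472.323) / 1000
= 5793.77 kN

5793.77


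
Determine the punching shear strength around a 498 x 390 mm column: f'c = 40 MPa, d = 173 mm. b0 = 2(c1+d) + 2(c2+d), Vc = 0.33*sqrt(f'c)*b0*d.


b0 = 2*(498 + 173) + 2*(390 + 173) = 2468 mm
Vc = 0.33 * sqrt(40) * 2468 * 173 / 1000
= 891.12 kN

891.12


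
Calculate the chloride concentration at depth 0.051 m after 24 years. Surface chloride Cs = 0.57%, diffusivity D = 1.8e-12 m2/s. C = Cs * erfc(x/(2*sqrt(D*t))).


t_seconds = 24 * 365.25 * 24 * 3600 = 757382400.0 s
arg = 0.051 / (2 * sqrt(1.8e-12 * 757382400.0))
= 0.6906
erfc(0.6906) = 0.3287
C = 0.57 * 0.3287 = 0.1874%

0.1874


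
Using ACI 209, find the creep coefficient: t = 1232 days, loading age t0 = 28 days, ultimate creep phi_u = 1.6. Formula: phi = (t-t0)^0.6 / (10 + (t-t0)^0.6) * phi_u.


dt = 1232 - 28 = 1204
phi = 1204^0.6 / (10 + 1204^0.6) * 1.6
= 1.401

1.401


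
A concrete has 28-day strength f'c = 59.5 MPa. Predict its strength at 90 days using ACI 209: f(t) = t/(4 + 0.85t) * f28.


f(90) = 90 / (4 + 0.85 * 90) * 59.5
= 90 / 80.5 * 59.5
= 66.52 MPa

66.52


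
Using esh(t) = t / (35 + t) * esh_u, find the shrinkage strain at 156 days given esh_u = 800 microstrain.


esh(156) = 156 / (35 + 156) * 800
= 156 / 191 * 800
= 653.4 microstrain

653.4


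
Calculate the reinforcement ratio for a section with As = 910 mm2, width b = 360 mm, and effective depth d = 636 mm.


rho = As / (b * d)
= 910 / (360 * 636)
= 0.004

0.004


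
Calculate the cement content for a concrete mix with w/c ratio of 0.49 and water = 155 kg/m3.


Cement = water / (w/c)
= 155 / 0.49
= 316.3 kg/m3

316.3


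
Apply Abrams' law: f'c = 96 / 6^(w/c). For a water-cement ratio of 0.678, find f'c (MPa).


f'c = 96 / 6^0.678
= 96 / 3.37
= 28.49 MPa

28.49


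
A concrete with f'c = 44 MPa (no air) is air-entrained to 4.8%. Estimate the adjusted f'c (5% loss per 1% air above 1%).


Strength loss = (4.8 - 1) * 5 = 19.0%
f'c = 44 * (1 - 19.0/100)
= 35.64 MPa

35.64


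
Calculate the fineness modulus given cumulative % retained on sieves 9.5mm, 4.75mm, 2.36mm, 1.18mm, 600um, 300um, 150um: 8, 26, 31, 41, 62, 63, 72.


FM = sum(cumulative % retained) / 100
= 303 / 100
= 3.03

3.03


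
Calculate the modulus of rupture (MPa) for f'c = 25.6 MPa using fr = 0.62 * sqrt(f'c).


fr = 0.62 * sqrt(25.6)
= 3.137 MPa

3.137


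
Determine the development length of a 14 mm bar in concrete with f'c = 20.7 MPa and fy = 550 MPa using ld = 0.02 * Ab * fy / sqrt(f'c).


Ab = pi * 14^2 / 4 = 153.938 mm2
ld = 0.02 * 153.938 * 550 / sqrt(20.7)
= 372.2 mm

372.2


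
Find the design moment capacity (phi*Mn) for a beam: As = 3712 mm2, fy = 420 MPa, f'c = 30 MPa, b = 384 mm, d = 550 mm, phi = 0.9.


a = As * fy / (0.85 * f'c * b)
= 3712 * 420 / (0.85 * 30 * 384)
= 159.2157 mm
Mn = As * fy * (d - a/2) / 10^6
= 733.3602 kN-m
phi*Mn = 0.9 * 733.3602 = 660.02 kN-m

660.02


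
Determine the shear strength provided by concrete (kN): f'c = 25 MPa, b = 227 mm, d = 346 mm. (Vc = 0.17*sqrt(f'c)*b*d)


Vc = 0.17 * sqrt(25) * 227 * 346 / 1000
= 66.76 kN

66.76


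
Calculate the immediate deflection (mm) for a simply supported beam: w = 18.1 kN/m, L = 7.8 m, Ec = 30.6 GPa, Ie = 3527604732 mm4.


Convert: L = 7.8 m = 7800 mm, Ec = 30.6 GPa = 30600 MPa
delta = 5 * 18.1 * 7800^4 / (384 * 30600 * 3527604732)
= 8.08 mm

8.08


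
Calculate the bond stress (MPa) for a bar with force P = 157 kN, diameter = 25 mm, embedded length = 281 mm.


u = P / (pi * db * ld)
= 157 * 1000 / (pi * 25 * 281)
= 7.114 MPa

7.114


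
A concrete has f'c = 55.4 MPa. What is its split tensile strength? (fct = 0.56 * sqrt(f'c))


fct = 0.56 * sqrt(55.4)
= 0.56 * 7.443
= 4.168 MPa

4.168


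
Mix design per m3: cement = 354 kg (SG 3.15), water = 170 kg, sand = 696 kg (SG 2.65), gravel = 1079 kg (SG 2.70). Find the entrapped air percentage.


Vol cement = 354 / (3.15 * 1000) = 0.112381 m3
Vol water = 170 / 1000 = 0.17 m3
Vol sand = 696 / (2.65 * 1000) = 0.262642 m3
Vol gravel = 1079 / (2.70 * 1000) = 0.39963 m3
Total solid + water volume = 0.944652 m3
Air = (1 - 0.944652) * 100 = 5.53%

5.53


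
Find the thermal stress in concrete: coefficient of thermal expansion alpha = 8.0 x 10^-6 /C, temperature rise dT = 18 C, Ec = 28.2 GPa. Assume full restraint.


sigma = alpha * dT * Ec
= 8.0e-6 * 18 * 28.2 * 1000
= 4.061 MPa

4.061


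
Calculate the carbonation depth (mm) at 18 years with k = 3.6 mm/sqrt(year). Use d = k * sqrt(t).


depth = k * sqrt(t)
= 3.6 * sqrt(18)
= 15.27 mm

15.27


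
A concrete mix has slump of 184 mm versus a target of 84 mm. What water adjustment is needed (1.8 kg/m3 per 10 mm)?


Difference = 84 - 184 = -100 mm
Water adjustment = -100 * 1.8 / 10 = -18.0 kg/m3

-18.0


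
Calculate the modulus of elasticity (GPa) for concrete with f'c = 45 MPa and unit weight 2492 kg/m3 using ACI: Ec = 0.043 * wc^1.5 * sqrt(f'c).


Ec = 0.043 * 2492^1.5 * sqrt(45) / 1000
= 35.88 GPa

35.88


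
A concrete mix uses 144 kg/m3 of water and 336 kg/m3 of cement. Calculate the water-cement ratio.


w/c = water / cement
w/c = 144 / 336 = 0.429

0.429


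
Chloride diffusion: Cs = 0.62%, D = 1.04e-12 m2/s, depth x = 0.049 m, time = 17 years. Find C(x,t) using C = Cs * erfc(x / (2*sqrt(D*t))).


t_seconds = 17 * 365.25 * 24 * 3600 = 536479200.0 s
arg = 0.049 / (2 * sqrt(1.04e-12 * 536479200.0))
= 1.0372
erfc(1.0372) = 0.1424
C = 0.62 * 0.1424 = 0.0883%

0.0883


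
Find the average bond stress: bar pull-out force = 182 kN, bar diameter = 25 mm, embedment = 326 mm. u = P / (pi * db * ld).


u = P / (pi * db * ld)
= 182 * 1000 / (pi * 25 * 326)
= 7.108 MPa

7.108


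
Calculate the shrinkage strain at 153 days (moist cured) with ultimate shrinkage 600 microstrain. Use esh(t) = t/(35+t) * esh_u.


esh(153) = 153 / (35 + 153) * 600
= 153 / 188 * 600
= 488.3 microstrain

488.3


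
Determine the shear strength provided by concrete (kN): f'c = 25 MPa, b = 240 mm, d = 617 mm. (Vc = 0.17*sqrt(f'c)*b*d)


Vc = 0.17 * sqrt(25) * 240 * 617 / 1000
= 125.87 kN

125.87


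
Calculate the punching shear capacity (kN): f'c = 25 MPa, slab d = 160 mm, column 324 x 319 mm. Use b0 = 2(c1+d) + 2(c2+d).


b0 = 2*(324 + 160) + 2*(319 + 160) = 1926 mm
Vc = 0.33 * sqrt(25) * 1926 * 160 / 1000
= 508.46 kN

508.46


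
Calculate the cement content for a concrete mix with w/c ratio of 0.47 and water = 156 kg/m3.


Cement = water / (w/c)
= 156 / 0.47
= 331.9 kg/m3

331.9


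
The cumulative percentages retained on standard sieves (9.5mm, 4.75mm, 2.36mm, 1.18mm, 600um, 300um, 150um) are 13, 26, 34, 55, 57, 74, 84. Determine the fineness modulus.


FM = sum(cumulative % retained) / 100
= 343 / 100
= 3.43

3.43


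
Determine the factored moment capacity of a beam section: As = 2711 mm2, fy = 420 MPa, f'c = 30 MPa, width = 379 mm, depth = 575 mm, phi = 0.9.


a = As * fy / (0.85 * f'c * b)
= 2711 * 420 / (0.85 * 30 * 379)
= 117.8147 mm
Mn = As * fy * (d - a/2) / 10^6
= 587.6334 kN-m
phi*Mn = 0.9 * 587.6334 = 528.87 kN-m

528.87


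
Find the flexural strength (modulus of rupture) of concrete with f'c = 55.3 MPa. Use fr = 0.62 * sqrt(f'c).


fr = 0.62 * sqrt(55.3)
= 4.611 MPa

4.611


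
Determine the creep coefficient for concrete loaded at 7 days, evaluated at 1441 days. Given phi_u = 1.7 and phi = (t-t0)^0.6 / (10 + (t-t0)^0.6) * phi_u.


dt = 1441 - 7 = 1434
phi = 1434^0.6 / (10 + 1434^0.6) * 1.7
= 1.508

1.508


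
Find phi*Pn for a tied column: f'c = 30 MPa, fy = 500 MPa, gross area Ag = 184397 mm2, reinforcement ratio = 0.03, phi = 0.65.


Ast = rho * Ag = 0.03 * 184397 = 5531.91 mm2
phi*Pn = 0.65 * 0.80 * (0.85 * 30 * (184397 - 5531.91) + 500 * 5531.91) / 1000
= 3810.05 kN

3810.05


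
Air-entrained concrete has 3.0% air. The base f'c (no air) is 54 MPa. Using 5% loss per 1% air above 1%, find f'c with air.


Strength loss = (3.0 - 1) * 5 = 10.0%
f'c = 54 * (1 - 10.0/100)
= 48.6 MPa

48.6


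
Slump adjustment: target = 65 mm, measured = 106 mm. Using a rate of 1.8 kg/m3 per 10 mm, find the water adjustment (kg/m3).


Difference = 65 - 106 = -41 mm
Water adjustment = -41 * 1.8 / 10 = -7.4 kg/m3

-7.4


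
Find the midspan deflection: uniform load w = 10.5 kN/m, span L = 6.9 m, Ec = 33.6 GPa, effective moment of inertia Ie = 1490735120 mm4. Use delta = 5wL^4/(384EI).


Convert: L = 6.9 m = 6900 mm, Ec = 33.6 GPa = 33600 MPa
delta = 5 * 10.5 * 6900^4 / (384 * 33600 * 1490735120)
= 6.19 mm

6.19


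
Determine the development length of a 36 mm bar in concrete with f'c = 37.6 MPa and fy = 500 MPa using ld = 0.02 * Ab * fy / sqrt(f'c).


Ab = pi * 36^2 / 4 = 1017.876 mm2
ld = 0.02 * 1017.876 * 500 / sqrt(37.6)
= 1660.0 mm

1660.0


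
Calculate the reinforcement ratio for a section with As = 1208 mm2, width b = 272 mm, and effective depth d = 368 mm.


rho = As / (b * d)
= 1208 / (272 * 368)
= 0.0121

0.0121


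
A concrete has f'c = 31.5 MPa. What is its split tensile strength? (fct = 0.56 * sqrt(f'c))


fct = 0.56 * sqrt(31.5)
= 0.56 * 5.612
= 3.143 MPa

3.143


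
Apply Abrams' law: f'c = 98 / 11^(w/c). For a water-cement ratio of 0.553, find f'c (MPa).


f'c = 98 / 11^0.553
= 98 / 3.766
= 26.02 MPa

26.02


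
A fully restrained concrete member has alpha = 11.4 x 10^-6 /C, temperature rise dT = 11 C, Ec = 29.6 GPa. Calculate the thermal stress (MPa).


sigma = alpha * dT * Ec
= 11.4e-6 * 11 * 29.6 * 1000
= 3.712 MPa

3.712


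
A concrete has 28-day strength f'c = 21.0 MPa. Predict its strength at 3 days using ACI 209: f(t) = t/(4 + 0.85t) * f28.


f(3) = 3 / (4 + 0.85 * 3) * 21.0
= 3 / 6.55 * 21.0
= 9.62 MPa

9.62


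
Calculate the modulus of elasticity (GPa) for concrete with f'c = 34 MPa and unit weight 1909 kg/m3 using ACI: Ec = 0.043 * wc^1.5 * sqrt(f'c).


Ec = 0.043 * 1909^1.5 * sqrt(34) / 1000
= 20.91 GPa

20.91


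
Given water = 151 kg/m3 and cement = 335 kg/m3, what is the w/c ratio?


w/c = water / cement
w/c = 151 / 335 = 0.451

0.451


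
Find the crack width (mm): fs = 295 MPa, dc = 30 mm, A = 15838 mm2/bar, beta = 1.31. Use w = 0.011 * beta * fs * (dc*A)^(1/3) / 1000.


w = 0.011 * beta * fs * (dc * A)^(1/3) / 1000
= 0.011 * 1.31 * 295 * (30 * 15838)^(1/3) / 1000
= 0.332 mm

0.332


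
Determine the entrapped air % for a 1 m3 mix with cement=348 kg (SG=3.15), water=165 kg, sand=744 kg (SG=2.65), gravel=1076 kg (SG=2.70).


Vol cement = 348 / (3.15 * 1000) = 0.110476 m3
Vol water = 165 / 1000 = 0.165 m3
Vol sand = 744 / (2.65 * 1000) = 0.280755 m3
Vol gravel = 1076 / (2.70 * 1000) = 0.398519 m3
Total solid + water volume = 0.954749 m3
Air = (1 - 0.954749) * 100 = 4.53%

4.53


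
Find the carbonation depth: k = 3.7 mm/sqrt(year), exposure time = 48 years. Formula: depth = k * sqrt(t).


depth = k * sqrt(t)
= 3.7 * sqrt(48)
= 25.63 mm

25.63


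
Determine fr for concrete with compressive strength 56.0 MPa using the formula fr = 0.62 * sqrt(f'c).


fr = 0.62 * sqrt(56.0)
= 4.64 MPa

4.64


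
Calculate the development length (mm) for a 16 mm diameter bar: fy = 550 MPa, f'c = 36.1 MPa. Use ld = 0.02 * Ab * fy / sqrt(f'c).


Ab = pi * 16^2 / 4 = 201.062 mm2
ld = 0.02 * 201.062 * 550 / sqrt(36.1)
= 368.1 mm

368.1


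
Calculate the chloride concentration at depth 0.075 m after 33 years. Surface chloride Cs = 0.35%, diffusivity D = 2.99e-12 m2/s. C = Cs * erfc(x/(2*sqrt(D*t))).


t_seconds = 33 * 365.25 * 24 * 3600 = 1041400800.0 s
arg = 0.075 / (2 * sqrt(2.99e-12 * 1041400800.0))
= 0.672
erfc(0.672) = 0.3419
C = 0.35 * 0.3419 = 0.1197%

0.1197


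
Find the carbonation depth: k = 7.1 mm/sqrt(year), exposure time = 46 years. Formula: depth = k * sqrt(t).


depth = k * sqrt(t)
= 7.1 * sqrt(46)
= 48.15 mm

48.15


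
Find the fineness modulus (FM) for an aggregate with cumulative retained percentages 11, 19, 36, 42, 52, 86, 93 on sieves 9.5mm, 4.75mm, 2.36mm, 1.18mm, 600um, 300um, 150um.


FM = sum(cumulative % retained) / 100
= 339 / 100
= 3.39

3.39


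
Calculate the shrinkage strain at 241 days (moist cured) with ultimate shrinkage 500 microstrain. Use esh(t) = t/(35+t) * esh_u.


esh(241) = 241 / (35 + 241) * 500
= 241 / 276 * 500
= 436.6 microstrain

436.6


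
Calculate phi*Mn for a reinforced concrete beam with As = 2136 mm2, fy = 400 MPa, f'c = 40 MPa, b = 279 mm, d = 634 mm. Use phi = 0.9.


a = As * fy / (0.85 * f'c * b)
= 2136 * 400 / (0.85 * 40 * 279)
= 90.0696 mm
Mn = As * fy * (d - a/2) / 10^6
= 503.2119 kN-m
phi*Mn = 0.9 * 503.2119 = 452.89 kN-m

452.89


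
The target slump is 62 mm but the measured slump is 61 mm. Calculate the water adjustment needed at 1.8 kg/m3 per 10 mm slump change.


Difference = 62 - 61 = 1 mm
Water adjustment = 1 * 1.8 / 10 = 0.2 kg/m3

0.2


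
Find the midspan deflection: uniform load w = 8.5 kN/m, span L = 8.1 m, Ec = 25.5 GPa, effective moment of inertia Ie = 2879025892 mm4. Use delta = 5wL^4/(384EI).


Convert: L = 8.1 m = 8100 mm, Ec = 25.5 GPa = 25500 MPa
delta = 5 * 8.5 * 8100^4 / (384 * 25500 * 2879025892)
= 6.49 mm

6.49


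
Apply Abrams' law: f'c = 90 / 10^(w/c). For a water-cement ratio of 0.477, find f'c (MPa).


f'c = 90 / 10^0.477
= 90 / 2.999
= 30.01 MPa

30.01


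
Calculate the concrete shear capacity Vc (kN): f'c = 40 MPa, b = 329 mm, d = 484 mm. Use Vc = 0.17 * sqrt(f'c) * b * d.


Vc = 0.17 * sqrt(40) * 329 * 484 / 1000
= 171.21 kN

171.21


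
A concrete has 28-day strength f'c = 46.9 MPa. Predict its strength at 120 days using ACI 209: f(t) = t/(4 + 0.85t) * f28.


f(120) = 120 / (4 + 0.85 * 120) * 46.9
= 120 / 106.0 * 46.9
= 53.09 MPa

53.09


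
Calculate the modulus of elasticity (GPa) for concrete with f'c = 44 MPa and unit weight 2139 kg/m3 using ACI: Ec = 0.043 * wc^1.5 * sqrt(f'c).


Ec = 0.043 * 2139^1.5 * sqrt(44) / 1000
= 28.22 GPa

28.22


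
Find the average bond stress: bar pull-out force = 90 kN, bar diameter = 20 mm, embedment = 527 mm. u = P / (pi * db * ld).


u = P / (pi * db * ld)
= 90 * 1000 / (pi * 20 * 527)
= 2.718 MPa

2.718


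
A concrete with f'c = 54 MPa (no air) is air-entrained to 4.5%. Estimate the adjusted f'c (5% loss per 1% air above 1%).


Strength loss = (4.5 - 1) * 5 = 17.5%
f'c = 54 * (1 - 17.5/100)
= 44.55 MPa

44.55


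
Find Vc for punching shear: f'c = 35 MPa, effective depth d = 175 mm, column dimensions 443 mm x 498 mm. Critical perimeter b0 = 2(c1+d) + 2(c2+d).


b0 = 2*(443 + 175) + 2*(498 + 175) = 2582 mm
Vc = 0.33 * sqrt(35) * 2582 * 175 / 1000
= 882.15 kN

882.15


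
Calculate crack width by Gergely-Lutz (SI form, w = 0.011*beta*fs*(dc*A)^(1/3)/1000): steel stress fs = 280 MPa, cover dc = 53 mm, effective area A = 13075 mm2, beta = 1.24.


w = 0.011 * beta * fs * (dc * A)^(1/3) / 1000
= 0.011 * 1.24 * 280 * (53 * 13075)^(1/3) / 1000
= 0.338 mm

0.338


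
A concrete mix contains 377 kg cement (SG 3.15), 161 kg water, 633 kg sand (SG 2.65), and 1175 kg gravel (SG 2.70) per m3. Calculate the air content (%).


Vol cement = 377 / (3.15 * 1000) = 0.119683 m3
Vol water = 161 / 1000 = 0.161 m3
Vol sand = 633 / (2.65 * 1000) = 0.238868 m3
Vol gravel = 1175 / (2.70 * 1000) = 0.435185 m3
Total solid + water volume = 0.954736 m3
Air = (1 - 0.954736) * 100 = 4.53%

4.53


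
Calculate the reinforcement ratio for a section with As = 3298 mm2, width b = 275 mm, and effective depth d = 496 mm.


rho = As / (b * d)
= 3298 / (275 * 496)
= 0.0242

0.0242


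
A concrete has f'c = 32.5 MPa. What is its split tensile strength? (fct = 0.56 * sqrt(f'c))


fct = 0.56 * sqrt(32.5)
= 0.56 * 5.701
= 3.192 MPa

3.192


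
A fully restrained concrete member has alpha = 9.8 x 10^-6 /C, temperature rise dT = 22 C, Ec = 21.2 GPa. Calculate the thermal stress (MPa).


sigma = alpha * dT * Ec
= 9.8e-6 * 22 * 21.2 * 1000
= 4.571 MPa

4.571


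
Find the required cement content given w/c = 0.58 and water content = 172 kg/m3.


Cement = water / (w/c)
= 172 / 0.58
= 296.6 kg/m3

296.6


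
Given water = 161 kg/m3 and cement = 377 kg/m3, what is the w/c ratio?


w/c = water / cement
w/c = 161 / 377 = 0.427

0.427


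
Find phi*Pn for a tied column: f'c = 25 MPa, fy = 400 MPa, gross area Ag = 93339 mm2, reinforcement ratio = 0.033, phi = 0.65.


Ast = rho * Ag = 0.033 * 93339 = 3080.187 mm2
phi*Pn = 0.65 * 0.80 * (0.85 * 25 * (93339 - 3080.187) + 400 * 3080.187) / 1000
= 1638.04 kN

1638.04


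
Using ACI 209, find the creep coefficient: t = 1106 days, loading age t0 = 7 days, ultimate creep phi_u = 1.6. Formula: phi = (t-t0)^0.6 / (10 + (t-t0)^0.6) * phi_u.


dt = 1106 - 7 = 1099
phi = 1099^0.6 / (10 + 1099^0.6) * 1.6
= 1.392

1.392


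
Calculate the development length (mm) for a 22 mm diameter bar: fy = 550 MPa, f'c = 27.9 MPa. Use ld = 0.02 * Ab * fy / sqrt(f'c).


Ab = pi * 22^2 / 4 = 380.133 mm2
ld = 0.02 * 380.133 * 550 / sqrt(27.9)
= 791.6 mm

791.6


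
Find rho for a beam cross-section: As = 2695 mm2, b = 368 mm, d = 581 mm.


rho = As / (b * d)
= 2695 / (368 * 581)
= 0.0126

0.0126


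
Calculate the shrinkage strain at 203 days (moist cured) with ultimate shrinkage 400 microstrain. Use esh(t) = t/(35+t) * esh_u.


esh(203) = 203 / (35 + 203) * 400
= 203 / 238 * 400
= 341.2 microstrain

341.2


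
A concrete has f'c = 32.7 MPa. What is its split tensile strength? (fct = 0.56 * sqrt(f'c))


fct = 0.56 * sqrt(32.7)
= 0.56 * 5.718
= 3.202 MPa

3.202


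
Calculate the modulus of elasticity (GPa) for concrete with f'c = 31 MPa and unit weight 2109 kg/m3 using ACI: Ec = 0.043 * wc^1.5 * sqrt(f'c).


Ec = 0.043 * 2109^1.5 * sqrt(31) / 1000
= 23.19 GPa

23.19


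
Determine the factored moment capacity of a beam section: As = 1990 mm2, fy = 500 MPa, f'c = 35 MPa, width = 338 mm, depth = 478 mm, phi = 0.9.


a = As * fy / (0.85 * f'c * b)
= 1990 * 500 / (0.85 * 35 * 338)
= 98.9508 mm
Mn = As * fy * (d - a/2) / 10^6
= 426.382 kN-m
phi*Mn = 0.9 * 426.382 = 383.74 kN-m

383.74


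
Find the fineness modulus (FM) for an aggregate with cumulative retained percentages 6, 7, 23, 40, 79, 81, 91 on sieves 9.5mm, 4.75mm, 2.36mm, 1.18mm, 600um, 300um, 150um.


FM = sum(cumulative % retained) / 100
= 327 / 100
= 3.27

3.27


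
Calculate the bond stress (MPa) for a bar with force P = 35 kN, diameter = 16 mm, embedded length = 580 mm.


u = P / (pi * db * ld)
= 35 * 1000 / (pi * 16 * 580)
= 1.201 MPa

1.201


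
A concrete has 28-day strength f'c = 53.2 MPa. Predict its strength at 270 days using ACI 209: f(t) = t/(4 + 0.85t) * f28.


f(270) = 270 / (4 + 0.85 * 270) * 53.2
= 270 / 233.5 * 53.2
= 61.52 MPa

61.52


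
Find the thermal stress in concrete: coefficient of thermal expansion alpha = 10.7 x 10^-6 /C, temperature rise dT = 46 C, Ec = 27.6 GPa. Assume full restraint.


sigma = alpha * dT * Ec
= 10.7e-6 * 46 * 27.6 * 1000
= 13.585 MPa

13.585


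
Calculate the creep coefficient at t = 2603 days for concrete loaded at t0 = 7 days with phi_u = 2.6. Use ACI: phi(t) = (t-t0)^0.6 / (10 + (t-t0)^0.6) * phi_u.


dt = 2603 - 7 = 2596
phi = 2596^0.6 / (10 + 2596^0.6) * 2.6
= 2.387

2.387


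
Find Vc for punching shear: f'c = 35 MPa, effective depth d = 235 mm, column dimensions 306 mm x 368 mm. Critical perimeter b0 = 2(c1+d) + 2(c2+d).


b0 = 2*(306 + 235) + 2*(368 + 235) = 2288 mm
Vc = 0.33 * sqrt(35) * 2288 * 235 / 1000
= 1049.72 kN

1049.72


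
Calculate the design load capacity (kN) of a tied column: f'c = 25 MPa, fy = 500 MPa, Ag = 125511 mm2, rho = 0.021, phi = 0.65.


Ast = rho * Ag = 0.021 * 125511 = 2635.731 mm2
phi*Pn = 0.65 * 0.80 * (0.85 * 25 * (125511 - 2635.731) + 500 * 2635.731) / 1000
= 2043.06 kN

2043.06


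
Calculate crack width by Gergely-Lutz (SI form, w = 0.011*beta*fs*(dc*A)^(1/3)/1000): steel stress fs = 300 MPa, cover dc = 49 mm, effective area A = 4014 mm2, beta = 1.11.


w = 0.011 * beta * fs * (dc * A)^(1/3) / 1000
= 0.011 * 1.11 * 300 * (49 * 4014)^(1/3) / 1000
= 0.213 mm

0.213


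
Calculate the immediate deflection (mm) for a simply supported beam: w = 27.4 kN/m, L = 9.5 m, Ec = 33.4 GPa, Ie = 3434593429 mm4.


Convert: L = 9.5 m = 9500 mm, Ec = 33.4 GPa = 33400 MPa
delta = 5 * 27.4 * 9500^4 / (384 * 33400 * 3434593429)
= 25.33 mm

25.33


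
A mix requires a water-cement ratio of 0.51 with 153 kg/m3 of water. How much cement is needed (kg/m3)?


Cement = water / (w/c)
= 153 / 0.51
= 300.0 kg/m3

300.0


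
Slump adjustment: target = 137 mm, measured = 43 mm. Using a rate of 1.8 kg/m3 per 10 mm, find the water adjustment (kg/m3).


Difference = 137 - 43 = 94 mm
Water adjustment = 94 * 1.8 / 10 = 16.9 kg/m3

16.9


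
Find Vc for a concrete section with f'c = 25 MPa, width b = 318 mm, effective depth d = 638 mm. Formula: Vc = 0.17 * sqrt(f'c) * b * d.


Vc = 0.17 * sqrt(25) * 318 * 638 / 1000
= 172.45 kN

172.45


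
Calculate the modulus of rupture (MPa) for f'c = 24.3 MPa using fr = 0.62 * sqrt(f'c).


fr = 0.62 * sqrt(24.3)
= 3.056 MPa

3.056


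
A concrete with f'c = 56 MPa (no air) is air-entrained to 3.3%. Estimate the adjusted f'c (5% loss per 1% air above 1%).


Strength loss = (3.3 - 1) * 5 = 11.5%
f'c = 56 * (1 - 11.5/100)
= 49.56 MPa

49.56


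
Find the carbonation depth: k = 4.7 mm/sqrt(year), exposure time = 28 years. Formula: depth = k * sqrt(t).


depth = k * sqrt(t)
= 4.7 * sqrt(28)
= 24.87 mm

24.87


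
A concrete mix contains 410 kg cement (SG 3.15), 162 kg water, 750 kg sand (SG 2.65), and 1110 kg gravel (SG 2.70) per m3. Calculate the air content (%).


Vol cement = 410 / (3.15 * 1000) = 0.130159 m3
Vol water = 162 / 1000 = 0.162 m3
Vol sand = 750 / (2.65 * 1000) = 0.283019 m3
Vol gravel = 1110 / (2.70 * 1000) = 0.411111 m3
Total solid + water volume = 0.986289 m3
Air = (1 - 0.986289) * 100 = 1.37%

1.37


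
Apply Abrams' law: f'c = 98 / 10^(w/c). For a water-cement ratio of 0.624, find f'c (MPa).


f'c = 98 / 10^0.624
= 98 / 4.207
= 23.29 MPa

23.29


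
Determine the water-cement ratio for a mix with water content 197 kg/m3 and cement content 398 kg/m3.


w/c = water / cement
w/c = 197 / 398 = 0.495

0.495


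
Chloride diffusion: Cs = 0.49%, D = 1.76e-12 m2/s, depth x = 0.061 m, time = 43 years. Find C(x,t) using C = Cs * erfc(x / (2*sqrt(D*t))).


t_seconds = 43 * 365.25 * 24 * 3600 = 1356976800.0 s
arg = 0.061 / (2 * sqrt(1.76e-12 * 1356976800.0))
= 0.6241
erfc(0.6241) = 0.3774
C = 0.49 * 0.3774 = 0.1849%

0.1849


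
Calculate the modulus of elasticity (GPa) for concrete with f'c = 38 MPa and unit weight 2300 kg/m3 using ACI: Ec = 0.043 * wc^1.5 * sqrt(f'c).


Ec = 0.043 * 2300^1.5 * sqrt(38) / 1000
= 29.24 GPa

29.24


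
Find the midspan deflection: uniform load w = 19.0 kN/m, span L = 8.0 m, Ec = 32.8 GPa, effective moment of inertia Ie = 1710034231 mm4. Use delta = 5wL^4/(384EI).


Convert: L = 8.0 m = 8000 mm, Ec = 32.8 GPa = 32800 MPa
delta = 5 * 19.0 * 8000^4 / (384 * 32800 * 1710034231)
= 18.07 mm

18.07


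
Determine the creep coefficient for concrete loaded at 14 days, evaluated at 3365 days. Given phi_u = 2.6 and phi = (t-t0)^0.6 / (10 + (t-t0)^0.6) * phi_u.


dt = 3365 - 14 = 3351
phi = 3351^0.6 / (10 + 3351^0.6) * 2.6
= 2.415

2.415


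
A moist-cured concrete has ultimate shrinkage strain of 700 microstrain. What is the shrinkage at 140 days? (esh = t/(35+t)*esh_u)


esh(140) = 140 / (35 + 140) * 700
= 140 / 175 * 700
= 560.0 microstrain

560.0


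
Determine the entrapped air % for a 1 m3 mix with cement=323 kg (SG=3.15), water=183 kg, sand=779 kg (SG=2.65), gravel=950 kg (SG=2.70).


Vol cement = 323 / (3.15 * 1000) = 0.10254 m3
Vol water = 183 / 1000 = 0.183 m3
Vol sand = 779 / (2.65 * 1000) = 0.293962 m3
Vol gravel = 950 / (2.70 * 1000) = 0.351852 m3
Total solid + water volume = 0.931354 m3
Air = (1 - 0.931354) * 100 = 6.86%

6.86


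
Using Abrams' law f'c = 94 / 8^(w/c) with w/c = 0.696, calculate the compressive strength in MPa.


f'c = 94 / 8^0.696
= 94 / 4.252
= 22.11 MPa

22.11


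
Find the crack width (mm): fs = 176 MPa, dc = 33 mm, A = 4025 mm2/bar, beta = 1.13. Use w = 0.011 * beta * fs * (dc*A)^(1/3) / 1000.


w = 0.011 * beta * fs * (dc * A)^(1/3) / 1000
= 0.011 * 1.13 * 176 * (33 * 4025)^(1/3) / 1000
= 0.112 mm

0.112


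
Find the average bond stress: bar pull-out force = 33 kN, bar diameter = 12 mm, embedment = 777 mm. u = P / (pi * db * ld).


u = P / (pi * db * ld)
= 33 * 1000 / (pi * 12 * 777)
= 1.127 MPa

1.127


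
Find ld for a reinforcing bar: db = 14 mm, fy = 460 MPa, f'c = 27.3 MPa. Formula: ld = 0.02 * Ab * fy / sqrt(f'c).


Ab = pi * 14^2 / 4 = 153.938 mm2
ld = 0.02 * 153.938 * 460 / sqrt(27.3)
= 271.1 mm

271.1


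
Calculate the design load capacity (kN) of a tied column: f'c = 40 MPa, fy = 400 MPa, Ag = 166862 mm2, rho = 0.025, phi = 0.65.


Ast = rho * Ag = 0.025 * 166862 = 4171.55 mm2
phi*Pn = 0.65 * 0.80 * (0.85 * 40 * (166862 - 4171.55) + 400 * 4171.55) / 1000
= 3744.05 kN

3744.05


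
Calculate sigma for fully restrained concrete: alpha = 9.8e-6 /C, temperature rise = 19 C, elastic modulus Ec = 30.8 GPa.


sigma = alpha * dT * Ec
= 9.8e-6 * 19 * 30.8 * 1000
= 5.735 MPa

5.735


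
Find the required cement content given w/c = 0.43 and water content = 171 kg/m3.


Cement = water / (w/c)
= 171 / 0.43
= 397.7 kg/m3

397.7


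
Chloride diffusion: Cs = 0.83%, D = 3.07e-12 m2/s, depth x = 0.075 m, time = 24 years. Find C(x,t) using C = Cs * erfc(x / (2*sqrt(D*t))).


t_seconds = 24 * 365.25 * 24 * 3600 = 757382400.0 s
arg = 0.075 / (2 * sqrt(3.07e-12 * 757382400.0))
= 0.7777
erfc(0.7777) = 0.2714
C = 0.83 * 0.2714 = 0.2253%

0.2253


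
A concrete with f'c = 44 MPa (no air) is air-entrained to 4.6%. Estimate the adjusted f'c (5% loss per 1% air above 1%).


Strength loss = (4.6 - 1) * 5 = 18.0%
f'c = 44 * (1 - 18.0/100)
= 36.08 MPa

36.08


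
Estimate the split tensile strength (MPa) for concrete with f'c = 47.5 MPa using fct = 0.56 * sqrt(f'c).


fct = 0.56 * sqrt(47.5)
= 0.56 * 6.892
= 3.86 MPa

3.86


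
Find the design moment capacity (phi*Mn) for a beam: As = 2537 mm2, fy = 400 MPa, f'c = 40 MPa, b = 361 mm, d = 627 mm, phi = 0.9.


a = As * fy / (0.85 * f'c * b)
= 2537 * 400 / (0.85 * 40 * 361)
= 82.6788 mm
Mn = As * fy * (d - a/2) / 10^6
= 594.3284 kN-m
phi*Mn = 0.9 * 594.3284 = 534.9 kN-m

534.9


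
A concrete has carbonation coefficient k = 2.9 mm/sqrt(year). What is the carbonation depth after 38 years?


depth = k * sqrt(t)
= 2.9 * sqrt(38)
= 17.88 mm

17.88


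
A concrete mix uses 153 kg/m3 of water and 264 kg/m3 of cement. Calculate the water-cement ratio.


w/c = water / cement
w/c = 153 / 264 = 0.58

0.58


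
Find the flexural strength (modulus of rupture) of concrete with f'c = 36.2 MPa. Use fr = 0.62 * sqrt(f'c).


fr = 0.62 * sqrt(36.2)
= 3.73 MPa

3.73


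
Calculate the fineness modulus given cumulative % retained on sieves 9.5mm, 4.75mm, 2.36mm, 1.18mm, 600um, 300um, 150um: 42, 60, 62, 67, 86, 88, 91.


FM = sum(cumulative % retained) / 100
= 496 / 100
= 4.96

4.96


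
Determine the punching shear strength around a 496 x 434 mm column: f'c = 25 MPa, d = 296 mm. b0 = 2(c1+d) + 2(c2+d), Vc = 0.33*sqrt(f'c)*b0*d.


b0 = 2*(496 + 296) + 2*(434 + 296) = 3044 mm
Vc = 0.33 * sqrt(25) * 3044 * 296 / 1000
= 1486.69 kN

1486.69


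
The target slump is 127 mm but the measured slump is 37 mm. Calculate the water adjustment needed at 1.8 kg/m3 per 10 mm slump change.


Difference = 127 - 37 = 90 mm
Water adjustment = 90 * 1.8 / 10 = 16.2 kg/m3

16.2


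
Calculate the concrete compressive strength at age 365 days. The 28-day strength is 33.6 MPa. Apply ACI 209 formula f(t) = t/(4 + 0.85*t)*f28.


f(365) = 365 / (4 + 0.85 * 365) * 33.6
= 365 / 314.25 * 33.6
= 39.03 MPa

39.03


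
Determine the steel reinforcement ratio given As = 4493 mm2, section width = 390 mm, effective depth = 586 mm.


rho = As / (b * d)
= 4493 / (390 * 586)
= 0.0197

0.0197


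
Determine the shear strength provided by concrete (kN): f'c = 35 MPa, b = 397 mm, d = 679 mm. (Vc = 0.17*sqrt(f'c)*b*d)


Vc = 0.17 * sqrt(35) * 397 * 679 / 1000
= 271.11 kN

271.11


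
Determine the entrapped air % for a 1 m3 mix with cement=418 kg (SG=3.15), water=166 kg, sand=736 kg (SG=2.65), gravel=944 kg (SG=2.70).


Vol cement = 418 / (3.15 * 1000) = 0.132698 m3
Vol water = 166 / 1000 = 0.166 m3
Vol sand = 736 / (2.65 * 1000) = 0.277736 m3
Vol gravel = 944 / (2.70 * 1000) = 0.34963 m3
Total solid + water volume = 0.926064 m3
Air = (1 - 0.926064) * 100 = 7.39%

7.39


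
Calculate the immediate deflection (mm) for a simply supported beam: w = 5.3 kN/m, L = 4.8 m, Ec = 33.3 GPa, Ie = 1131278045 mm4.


Convert: L = 4.8 m = 4800 mm, Ec = 33.3 GPa = 33300 MPa
delta = 5 * 5.3 * 4800^4 / (384 * 33300 * 1131278045)
= 0.97 mm

0.97


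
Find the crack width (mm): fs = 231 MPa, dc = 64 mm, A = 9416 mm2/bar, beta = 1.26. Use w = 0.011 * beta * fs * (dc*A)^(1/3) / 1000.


w = 0.011 * beta * fs * (dc * A)^(1/3) / 1000
= 0.011 * 1.26 * 231 * (64 * 9416)^(1/3) / 1000
= 0.27 mm

0.27


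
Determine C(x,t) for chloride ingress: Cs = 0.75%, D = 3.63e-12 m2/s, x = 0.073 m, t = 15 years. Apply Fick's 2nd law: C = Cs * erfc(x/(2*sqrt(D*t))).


t_seconds = 15 * 365.25 * 24 * 3600 = 473364000.0 s
arg = 0.073 / (2 * sqrt(3.63e-12 * 473364000.0))
= 0.8805
erfc(0.8805) = 0.213
C = 0.75 * 0.213 = 0.1598%

0.1598


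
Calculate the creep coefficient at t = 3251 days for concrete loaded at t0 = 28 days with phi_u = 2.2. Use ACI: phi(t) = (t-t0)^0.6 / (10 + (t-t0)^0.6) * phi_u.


dt = 3251 - 28 = 3223
phi = 3223^0.6 / (10 + 3223^0.6) * 2.2
= 2.04

2.04


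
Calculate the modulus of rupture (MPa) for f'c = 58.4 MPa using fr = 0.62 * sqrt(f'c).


fr = 0.62 * sqrt(58.4)
= 4.738 MPa

4.738


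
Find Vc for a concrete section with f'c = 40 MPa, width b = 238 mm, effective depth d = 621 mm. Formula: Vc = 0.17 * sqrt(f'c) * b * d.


Vc = 0.17 * sqrt(40) * 238 * 621 / 1000
= 158.91 kN

158.91


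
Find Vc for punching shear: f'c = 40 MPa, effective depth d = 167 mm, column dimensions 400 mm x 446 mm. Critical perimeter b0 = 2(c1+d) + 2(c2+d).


b0 = 2*(400 + 167) + 2*(446 + 167) = 2360 mm
Vc = 0.33 * sqrt(40) * 2360 * 167 / 1000
= 822.57 kN

822.57


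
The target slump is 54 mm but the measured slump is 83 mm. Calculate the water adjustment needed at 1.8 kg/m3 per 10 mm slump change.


Difference = 54 - 83 = -29 mm
Water adjustment = -29 * 1.8 / 10 = -5.2 kg/m3

-5.2


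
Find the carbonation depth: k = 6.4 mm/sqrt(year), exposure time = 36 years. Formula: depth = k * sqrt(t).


depth = k * sqrt(t)
= 6.4 * sqrt(36)
= 38.4 mm

38.4


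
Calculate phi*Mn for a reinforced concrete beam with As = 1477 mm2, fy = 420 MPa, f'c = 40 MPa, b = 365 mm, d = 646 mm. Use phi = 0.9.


a = As * fy / (0.85 * f'c * b)
= 1477 * 420 / (0.85 * 40 * 365)
= 49.9871 mm
Mn = As * fy * (d - a/2) / 10^6
= 385.2351 kN-m
phi*Mn = 0.9 * 385.2351 = 346.71 kN-m

346.71


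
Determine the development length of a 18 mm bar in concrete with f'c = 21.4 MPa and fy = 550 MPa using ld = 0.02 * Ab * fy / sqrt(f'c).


Ab = pi * 18^2 / 4 = 254.469 mm2
ld = 0.02 * 254.469 * 550 / sqrt(21.4)
= 605.1 mm

605.1


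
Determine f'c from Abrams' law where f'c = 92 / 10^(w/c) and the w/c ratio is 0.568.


f'c = 92 / 10^0.568
= 92 / 3.698
= 24.88 MPa

24.88


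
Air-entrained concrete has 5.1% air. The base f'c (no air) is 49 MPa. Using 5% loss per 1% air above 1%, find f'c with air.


Strength loss = (5.1 - 1) * 5 = 20.5%
f'c = 49 * (1 - 20.5/100)
= 38.96 MPa

38.96


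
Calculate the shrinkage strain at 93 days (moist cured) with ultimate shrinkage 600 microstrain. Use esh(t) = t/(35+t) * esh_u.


esh(93) = 93 / (35 + 93) * 600
= 93 / 128 * 600
= 435.9 microstrain

435.9


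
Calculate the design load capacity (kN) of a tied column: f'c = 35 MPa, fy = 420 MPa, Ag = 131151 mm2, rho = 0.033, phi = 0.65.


Ast = rho * Ag = 0.033 * 131151 = 4327.983 mm2
phi*Pn = 0.65 * 0.80 * (0.85 * 35 * (131151 - 4327.983) + 420 * 4327.983) / 1000
= 2907.18 kN

2907.18


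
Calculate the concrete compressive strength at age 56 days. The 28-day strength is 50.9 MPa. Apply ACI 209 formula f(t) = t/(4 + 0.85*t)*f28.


f(56) = 56 / (4 + 0.85 * 56) * 50.9
= 56 / 51.6 * 50.9
= 55.24 MPa

55.24


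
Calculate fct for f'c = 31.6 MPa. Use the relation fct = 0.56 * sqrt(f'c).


fct = 0.56 * sqrt(31.6)
= 0.56 * 5.621
= 3.148 MPa

3.148
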